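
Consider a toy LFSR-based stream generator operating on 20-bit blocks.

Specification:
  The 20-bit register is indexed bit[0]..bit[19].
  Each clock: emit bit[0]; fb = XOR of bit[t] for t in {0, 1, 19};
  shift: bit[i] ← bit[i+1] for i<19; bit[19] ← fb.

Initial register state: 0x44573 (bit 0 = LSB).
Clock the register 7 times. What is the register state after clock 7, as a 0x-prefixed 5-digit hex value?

0x8C88A

reg_0 = 0x44573
clock 1: out=1, reg = 0x222B9
clock 2: out=1, reg = 0x9115C
clock 3: out=0, reg = 0xC88AE
clock 4: out=0, reg = 0x64457
clock 5: out=1, reg = 0x3222B
clock 6: out=1, reg = 0x19115
clock 7: out=1, reg = 0x8C88A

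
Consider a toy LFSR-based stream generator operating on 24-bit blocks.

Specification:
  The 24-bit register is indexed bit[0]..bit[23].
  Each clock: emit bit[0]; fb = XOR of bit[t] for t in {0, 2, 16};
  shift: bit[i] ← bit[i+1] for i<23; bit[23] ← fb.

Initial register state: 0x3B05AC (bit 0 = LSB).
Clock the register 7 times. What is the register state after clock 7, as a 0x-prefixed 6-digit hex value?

0xF8760B

reg_0 = 0x3B05AC
clock 1: out=0, reg = 0x1D82D6
clock 2: out=0, reg = 0x0EC16B
clock 3: out=1, reg = 0x8760B5
clock 4: out=1, reg = 0xC3B05A
clock 5: out=0, reg = 0xE1D82D
clock 6: out=1, reg = 0xF0EC16
clock 7: out=0, reg = 0xF8760B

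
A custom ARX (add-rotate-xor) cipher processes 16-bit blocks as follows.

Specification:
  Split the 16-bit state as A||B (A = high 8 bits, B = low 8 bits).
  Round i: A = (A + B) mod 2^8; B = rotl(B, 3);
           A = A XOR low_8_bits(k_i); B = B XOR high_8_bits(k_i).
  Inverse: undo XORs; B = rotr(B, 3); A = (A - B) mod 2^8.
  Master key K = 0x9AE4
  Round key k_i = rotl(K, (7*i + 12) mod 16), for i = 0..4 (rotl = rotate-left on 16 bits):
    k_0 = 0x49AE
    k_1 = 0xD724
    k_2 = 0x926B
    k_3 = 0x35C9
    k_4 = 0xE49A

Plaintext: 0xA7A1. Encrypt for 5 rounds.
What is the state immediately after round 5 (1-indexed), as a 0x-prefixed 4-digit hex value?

0xD202

s_0 = plaintext = 0xA7A1
s_1 = Round(s_0, k_0) = 0xE644
s_2 = Round(s_1, k_1) = 0x0EF5
s_3 = Round(s_2, k_2) = 0x683D
s_4 = Round(s_3, k_3) = 0x6CDC
s_5 = Round(s_4, k_4) = 0xD202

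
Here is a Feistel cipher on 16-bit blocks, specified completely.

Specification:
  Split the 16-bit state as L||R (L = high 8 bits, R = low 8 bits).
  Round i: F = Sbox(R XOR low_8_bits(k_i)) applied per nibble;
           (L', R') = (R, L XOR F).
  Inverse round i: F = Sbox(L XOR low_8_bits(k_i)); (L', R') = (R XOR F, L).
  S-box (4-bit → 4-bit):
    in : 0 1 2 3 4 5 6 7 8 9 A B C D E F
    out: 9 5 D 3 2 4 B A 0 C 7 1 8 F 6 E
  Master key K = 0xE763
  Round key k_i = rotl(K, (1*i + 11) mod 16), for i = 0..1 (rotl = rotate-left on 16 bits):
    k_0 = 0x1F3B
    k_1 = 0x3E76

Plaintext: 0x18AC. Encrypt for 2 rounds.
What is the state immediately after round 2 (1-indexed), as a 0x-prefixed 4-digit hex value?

s_0 = plaintext = 0x18AC
s_1 = Round(s_0, k_0) = 0xACD2
s_2 = Round(s_1, k_1) = 0xD2DE

0xD2DE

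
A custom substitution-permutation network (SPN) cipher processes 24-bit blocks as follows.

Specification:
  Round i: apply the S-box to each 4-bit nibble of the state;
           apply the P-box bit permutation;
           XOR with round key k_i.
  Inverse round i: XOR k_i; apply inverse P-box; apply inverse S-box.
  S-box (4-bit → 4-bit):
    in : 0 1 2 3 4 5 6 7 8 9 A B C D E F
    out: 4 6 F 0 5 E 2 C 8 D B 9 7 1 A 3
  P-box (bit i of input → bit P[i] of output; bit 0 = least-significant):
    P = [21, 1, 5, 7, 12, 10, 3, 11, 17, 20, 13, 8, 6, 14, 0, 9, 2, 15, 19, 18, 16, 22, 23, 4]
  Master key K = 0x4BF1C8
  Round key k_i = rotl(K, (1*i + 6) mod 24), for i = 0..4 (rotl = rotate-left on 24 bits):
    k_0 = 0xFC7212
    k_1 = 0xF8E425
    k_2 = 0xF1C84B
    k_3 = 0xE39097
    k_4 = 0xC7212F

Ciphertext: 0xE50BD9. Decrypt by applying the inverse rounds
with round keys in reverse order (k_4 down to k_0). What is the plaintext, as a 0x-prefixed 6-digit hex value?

0x1E6B0C

s_0 = ciphertext = 0xE50BD9
s_1 = InvRound(s_0, k_4) = 0x8DB482
s_2 = InvRound(s_1, k_3) = 0xE9046D
s_3 = InvRound(s_2, k_2) = 0x3C66E1
s_4 = InvRound(s_3, k_1) = 0x1AB338
s_5 = InvRound(s_4, k_0) = 0x1E6B0C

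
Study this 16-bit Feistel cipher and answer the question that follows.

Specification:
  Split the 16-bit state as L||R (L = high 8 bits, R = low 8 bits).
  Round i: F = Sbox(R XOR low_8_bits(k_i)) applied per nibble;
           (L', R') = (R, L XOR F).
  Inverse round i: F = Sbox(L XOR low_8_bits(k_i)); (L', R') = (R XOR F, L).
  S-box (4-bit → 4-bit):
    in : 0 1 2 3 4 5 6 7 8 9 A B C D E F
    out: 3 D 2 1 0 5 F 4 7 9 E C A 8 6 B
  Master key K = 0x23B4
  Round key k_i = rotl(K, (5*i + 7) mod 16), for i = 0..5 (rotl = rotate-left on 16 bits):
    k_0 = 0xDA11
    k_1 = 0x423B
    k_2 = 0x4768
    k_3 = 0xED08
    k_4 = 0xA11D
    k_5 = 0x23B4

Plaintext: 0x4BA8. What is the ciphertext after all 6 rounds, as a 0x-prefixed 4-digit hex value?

0x7304

s_0 = plaintext = 0x4BA8
s_1 = Round(s_0, k_0) = 0xA882
s_2 = Round(s_1, k_1) = 0x8261
s_3 = Round(s_2, k_2) = 0x61BB
s_4 = Round(s_3, k_3) = 0xBBA0
s_5 = Round(s_4, k_4) = 0xA073
s_6 = Round(s_5, k_5) = 0x7304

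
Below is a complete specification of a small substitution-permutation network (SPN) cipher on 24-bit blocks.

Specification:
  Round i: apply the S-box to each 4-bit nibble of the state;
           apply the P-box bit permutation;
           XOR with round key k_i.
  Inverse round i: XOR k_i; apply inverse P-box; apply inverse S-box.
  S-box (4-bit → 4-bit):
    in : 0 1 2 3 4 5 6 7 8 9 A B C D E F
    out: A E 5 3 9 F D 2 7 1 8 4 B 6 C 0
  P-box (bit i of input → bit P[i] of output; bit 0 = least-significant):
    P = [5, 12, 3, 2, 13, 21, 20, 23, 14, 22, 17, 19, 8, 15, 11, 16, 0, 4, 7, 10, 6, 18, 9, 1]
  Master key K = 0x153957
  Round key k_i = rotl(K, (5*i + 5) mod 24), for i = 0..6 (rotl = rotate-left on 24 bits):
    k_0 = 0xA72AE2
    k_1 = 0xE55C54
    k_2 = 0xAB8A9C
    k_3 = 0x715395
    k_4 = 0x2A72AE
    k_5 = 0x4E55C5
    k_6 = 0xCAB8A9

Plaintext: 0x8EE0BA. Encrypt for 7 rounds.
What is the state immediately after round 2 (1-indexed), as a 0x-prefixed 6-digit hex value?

0xFD3178

s_0 = plaintext = 0x8EE0BA
s_1 = Round(s_0, k_0) = 0xFA2426
s_2 = Round(s_1, k_1) = 0xFD3178
s_3 = Round(s_2, k_2) = 0xC11B24
s_4 = Round(s_3, k_3) = 0x66FF63
s_5 = Round(s_4, k_4) = 0xBA444D
s_6 = Round(s_5, k_5) = 0xC722CD
s_7 = Round(s_6, k_6) = 0x6CC1F3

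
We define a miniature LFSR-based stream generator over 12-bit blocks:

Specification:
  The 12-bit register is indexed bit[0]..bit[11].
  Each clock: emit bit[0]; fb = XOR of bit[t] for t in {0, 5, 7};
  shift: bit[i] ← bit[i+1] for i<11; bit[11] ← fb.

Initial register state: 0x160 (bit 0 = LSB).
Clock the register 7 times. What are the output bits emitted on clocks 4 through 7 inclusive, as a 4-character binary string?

reg_0 = 0x160
clock 1: out=0, reg = 0x8B0
clock 2: out=0, reg = 0x458
clock 3: out=0, reg = 0x22C
clock 4: out=0, reg = 0x916
clock 5: out=0, reg = 0x48B
clock 6: out=1, reg = 0x245
clock 7: out=1, reg = 0x922

0011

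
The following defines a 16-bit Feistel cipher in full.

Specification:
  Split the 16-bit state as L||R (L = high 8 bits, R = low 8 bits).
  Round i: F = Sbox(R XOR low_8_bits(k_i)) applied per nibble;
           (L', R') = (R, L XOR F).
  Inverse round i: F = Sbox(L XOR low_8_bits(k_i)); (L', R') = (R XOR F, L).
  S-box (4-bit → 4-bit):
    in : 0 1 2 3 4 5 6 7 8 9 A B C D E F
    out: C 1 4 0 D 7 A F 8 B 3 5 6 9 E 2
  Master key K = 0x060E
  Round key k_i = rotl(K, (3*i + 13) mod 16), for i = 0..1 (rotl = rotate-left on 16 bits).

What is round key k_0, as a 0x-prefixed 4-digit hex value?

K = 0x060E
k_0 = rotl(K, (3*0+13) mod 16) = rotl(K, 13) = 0xC0C1

0xC0C1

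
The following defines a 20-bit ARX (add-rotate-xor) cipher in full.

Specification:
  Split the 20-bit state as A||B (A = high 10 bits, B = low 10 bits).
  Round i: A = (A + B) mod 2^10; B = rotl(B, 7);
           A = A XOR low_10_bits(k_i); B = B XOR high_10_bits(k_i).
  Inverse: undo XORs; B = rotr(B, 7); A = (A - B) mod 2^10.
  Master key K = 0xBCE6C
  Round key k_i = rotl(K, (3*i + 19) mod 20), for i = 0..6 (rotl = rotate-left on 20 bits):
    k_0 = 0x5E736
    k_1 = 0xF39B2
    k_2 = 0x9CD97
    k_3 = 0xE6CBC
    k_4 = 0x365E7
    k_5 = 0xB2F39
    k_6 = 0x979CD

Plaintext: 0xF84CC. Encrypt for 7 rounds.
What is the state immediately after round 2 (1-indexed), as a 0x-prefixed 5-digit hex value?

0xD27A2

s_0 = plaintext = 0xF84CC
s_1 = Round(s_0, k_0) = 0xE6F60
s_2 = Round(s_1, k_1) = 0xD27A2
s_3 = Round(s_2, k_2) = 0xDF307
s_4 = Round(s_3, k_3) = 0x8FC7B
s_5 = Round(s_4, k_4) = 0xD7556
s_6 = Round(s_5, k_5) = 0xE29E1
s_7 = Round(s_6, k_6) = 0x29AE2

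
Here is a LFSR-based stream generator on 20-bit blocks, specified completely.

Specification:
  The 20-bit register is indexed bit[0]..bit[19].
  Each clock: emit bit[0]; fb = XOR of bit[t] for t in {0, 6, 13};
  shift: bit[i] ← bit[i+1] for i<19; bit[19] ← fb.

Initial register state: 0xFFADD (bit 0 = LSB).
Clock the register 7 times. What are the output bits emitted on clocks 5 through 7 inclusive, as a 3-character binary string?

101

reg_0 = 0xFFADD
clock 1: out=1, reg = 0xFFD6E
clock 2: out=0, reg = 0x7FEB7
clock 3: out=1, reg = 0x3FF5B
clock 4: out=1, reg = 0x9FFAD
clock 5: out=1, reg = 0x4FFD6
clock 6: out=0, reg = 0x27FEB
clock 7: out=1, reg = 0x93FF5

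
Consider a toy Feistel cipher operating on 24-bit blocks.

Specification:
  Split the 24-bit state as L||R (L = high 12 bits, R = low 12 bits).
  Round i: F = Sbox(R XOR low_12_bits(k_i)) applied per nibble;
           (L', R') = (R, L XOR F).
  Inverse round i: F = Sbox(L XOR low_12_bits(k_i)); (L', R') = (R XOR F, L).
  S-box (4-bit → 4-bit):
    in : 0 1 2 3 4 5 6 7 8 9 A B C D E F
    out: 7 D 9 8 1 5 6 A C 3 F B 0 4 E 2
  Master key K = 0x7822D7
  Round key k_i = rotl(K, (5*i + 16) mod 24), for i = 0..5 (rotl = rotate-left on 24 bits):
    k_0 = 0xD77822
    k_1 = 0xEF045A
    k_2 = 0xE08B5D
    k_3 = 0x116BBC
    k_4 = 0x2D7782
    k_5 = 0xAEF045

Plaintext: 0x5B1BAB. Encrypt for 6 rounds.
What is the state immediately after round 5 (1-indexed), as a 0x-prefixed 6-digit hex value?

s_0 = plaintext = 0x5B1BAB
s_1 = Round(s_0, k_0) = 0xBABD72
s_2 = Round(s_1, k_1) = 0xD72837
s_3 = Round(s_2, k_2) = 0x83751D
s_4 = Round(s_3, k_3) = 0x51D6CA
s_5 = Round(s_4, k_4) = 0x6CA801
s_6 = Round(s_5, k_5) = 0x801ADB

0x6CA801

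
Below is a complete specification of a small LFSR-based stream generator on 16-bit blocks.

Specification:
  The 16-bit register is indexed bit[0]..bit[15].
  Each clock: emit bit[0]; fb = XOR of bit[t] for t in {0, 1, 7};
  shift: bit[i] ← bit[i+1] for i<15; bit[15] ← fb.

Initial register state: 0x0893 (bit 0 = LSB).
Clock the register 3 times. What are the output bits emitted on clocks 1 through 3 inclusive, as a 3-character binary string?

reg_0 = 0x0893
clock 1: out=1, reg = 0x8449
clock 2: out=1, reg = 0xC224
clock 3: out=0, reg = 0x6112

110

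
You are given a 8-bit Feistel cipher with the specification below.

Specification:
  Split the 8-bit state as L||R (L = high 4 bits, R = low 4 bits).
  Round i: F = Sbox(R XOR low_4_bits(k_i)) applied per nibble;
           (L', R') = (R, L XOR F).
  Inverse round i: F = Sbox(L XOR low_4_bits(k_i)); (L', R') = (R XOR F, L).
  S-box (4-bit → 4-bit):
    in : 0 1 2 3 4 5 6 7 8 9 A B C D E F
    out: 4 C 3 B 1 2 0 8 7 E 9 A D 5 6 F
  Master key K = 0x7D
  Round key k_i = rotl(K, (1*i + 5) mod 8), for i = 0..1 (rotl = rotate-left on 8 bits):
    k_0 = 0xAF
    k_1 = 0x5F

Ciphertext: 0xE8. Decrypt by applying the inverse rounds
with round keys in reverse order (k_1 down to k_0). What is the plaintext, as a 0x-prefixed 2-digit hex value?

0x44

s_0 = ciphertext = 0xE8
s_1 = InvRound(s_0, k_1) = 0x4E
s_2 = InvRound(s_1, k_0) = 0x44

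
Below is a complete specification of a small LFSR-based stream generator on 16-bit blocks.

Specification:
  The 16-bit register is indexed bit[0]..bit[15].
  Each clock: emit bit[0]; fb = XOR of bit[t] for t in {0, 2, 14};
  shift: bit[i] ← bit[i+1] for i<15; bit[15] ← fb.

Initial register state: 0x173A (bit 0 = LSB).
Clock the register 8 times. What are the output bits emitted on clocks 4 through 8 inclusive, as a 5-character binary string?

reg_0 = 0x173A
clock 1: out=0, reg = 0x0B9D
clock 2: out=1, reg = 0x05CE
clock 3: out=0, reg = 0x82E7
clock 4: out=1, reg = 0x4173
clock 5: out=1, reg = 0x20B9
clock 6: out=1, reg = 0x905C
clock 7: out=0, reg = 0xC82E
clock 8: out=0, reg = 0x6417

11100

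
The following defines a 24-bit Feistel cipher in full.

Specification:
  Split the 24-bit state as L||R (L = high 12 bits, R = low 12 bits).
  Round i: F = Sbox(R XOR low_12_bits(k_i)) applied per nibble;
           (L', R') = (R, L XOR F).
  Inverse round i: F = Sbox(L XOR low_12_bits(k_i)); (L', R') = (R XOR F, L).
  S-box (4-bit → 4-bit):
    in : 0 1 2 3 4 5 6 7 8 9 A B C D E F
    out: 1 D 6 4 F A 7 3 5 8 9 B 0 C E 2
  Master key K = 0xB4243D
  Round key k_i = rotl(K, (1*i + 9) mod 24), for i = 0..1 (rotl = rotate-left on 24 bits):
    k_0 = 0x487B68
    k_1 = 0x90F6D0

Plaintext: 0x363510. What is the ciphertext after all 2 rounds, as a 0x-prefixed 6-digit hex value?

0xD56E47

s_0 = plaintext = 0x363510
s_1 = Round(s_0, k_0) = 0x510D56
s_2 = Round(s_1, k_1) = 0xD56E47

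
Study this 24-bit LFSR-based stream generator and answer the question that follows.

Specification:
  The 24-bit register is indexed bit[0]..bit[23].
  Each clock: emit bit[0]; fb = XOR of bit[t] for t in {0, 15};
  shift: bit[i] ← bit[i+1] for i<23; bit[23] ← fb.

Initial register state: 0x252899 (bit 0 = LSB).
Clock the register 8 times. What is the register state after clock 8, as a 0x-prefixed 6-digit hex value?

reg_0 = 0x252899
clock 1: out=1, reg = 0x92944C
clock 2: out=0, reg = 0xC94A26
clock 3: out=0, reg = 0x64A513
clock 4: out=1, reg = 0x325289
clock 5: out=1, reg = 0x992944
clock 6: out=0, reg = 0x4C94A2
clock 7: out=0, reg = 0xA64A51
clock 8: out=1, reg = 0xD32528

0xD32528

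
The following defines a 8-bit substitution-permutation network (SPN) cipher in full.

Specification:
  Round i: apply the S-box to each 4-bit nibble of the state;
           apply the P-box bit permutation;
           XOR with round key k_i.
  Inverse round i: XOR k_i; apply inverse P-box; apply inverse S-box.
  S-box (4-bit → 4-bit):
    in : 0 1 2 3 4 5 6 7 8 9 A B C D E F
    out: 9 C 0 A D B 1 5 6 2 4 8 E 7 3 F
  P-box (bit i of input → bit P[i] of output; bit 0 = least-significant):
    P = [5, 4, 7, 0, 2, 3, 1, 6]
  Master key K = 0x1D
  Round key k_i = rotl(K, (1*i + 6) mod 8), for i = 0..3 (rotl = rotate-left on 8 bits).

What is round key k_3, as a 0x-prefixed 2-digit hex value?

K = 0x1D
k_0 = rotl(K, (1*0+6) mod 8) = rotl(K, 6) = 0x47
k_1 = rotl(K, (1*1+6) mod 8) = rotl(K, 7) = 0x8E
k_2 = rotl(K, (1*2+6) mod 8) = rotl(K, 0) = 0x1D
k_3 = rotl(K, (1*3+6) mod 8) = rotl(K, 1) = 0x3A

0x3A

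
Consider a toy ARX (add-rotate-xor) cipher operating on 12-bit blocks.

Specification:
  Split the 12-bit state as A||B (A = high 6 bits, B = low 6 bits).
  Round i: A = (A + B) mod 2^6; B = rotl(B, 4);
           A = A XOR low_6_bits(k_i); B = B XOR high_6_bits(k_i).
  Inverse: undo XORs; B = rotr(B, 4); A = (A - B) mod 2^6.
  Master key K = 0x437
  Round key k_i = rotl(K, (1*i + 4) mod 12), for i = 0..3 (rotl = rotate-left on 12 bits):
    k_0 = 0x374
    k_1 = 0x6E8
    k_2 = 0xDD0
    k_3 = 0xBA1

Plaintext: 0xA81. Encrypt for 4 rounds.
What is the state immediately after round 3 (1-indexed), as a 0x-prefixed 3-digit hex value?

0xC34

s_0 = plaintext = 0xA81
s_1 = Round(s_0, k_0) = 0x7DD
s_2 = Round(s_1, k_1) = 0x50C
s_3 = Round(s_2, k_2) = 0xC34
s_4 = Round(s_3, k_3) = 0x163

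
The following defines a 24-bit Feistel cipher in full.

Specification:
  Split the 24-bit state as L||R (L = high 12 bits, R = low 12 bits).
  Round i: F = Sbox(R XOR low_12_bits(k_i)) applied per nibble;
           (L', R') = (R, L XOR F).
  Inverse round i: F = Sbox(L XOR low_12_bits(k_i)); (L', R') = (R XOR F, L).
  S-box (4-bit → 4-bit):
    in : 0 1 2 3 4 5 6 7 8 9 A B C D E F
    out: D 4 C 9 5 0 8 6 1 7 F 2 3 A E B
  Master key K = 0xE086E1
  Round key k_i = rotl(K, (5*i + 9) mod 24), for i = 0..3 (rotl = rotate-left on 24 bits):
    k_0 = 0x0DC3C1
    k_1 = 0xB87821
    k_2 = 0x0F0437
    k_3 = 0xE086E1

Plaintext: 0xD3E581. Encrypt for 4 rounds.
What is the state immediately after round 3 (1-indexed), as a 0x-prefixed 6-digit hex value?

0xFDD78C

s_0 = plaintext = 0xD3E581
s_1 = Round(s_0, k_0) = 0x581563
s_2 = Round(s_1, k_1) = 0x563FDD
s_3 = Round(s_2, k_2) = 0xFDD78C
s_4 = Round(s_3, k_3) = 0x78CB57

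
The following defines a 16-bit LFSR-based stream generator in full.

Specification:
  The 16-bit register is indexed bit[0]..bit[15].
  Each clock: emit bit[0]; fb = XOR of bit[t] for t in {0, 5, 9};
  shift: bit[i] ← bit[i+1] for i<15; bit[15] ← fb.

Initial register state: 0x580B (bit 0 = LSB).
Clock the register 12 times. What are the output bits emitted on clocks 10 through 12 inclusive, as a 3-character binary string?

reg_0 = 0x580B
clock 1: out=1, reg = 0xAC05
clock 2: out=1, reg = 0xD602
clock 3: out=0, reg = 0xEB01
clock 4: out=1, reg = 0x7580
clock 5: out=0, reg = 0x3AC0
clock 6: out=0, reg = 0x9D60
clock 7: out=0, reg = 0xCEB0
clock 8: out=0, reg = 0x6758
clock 9: out=0, reg = 0xB3AC
clock 10: out=0, reg = 0x59D6
clock 11: out=0, reg = 0x2CEB
clock 12: out=1, reg = 0x1675

001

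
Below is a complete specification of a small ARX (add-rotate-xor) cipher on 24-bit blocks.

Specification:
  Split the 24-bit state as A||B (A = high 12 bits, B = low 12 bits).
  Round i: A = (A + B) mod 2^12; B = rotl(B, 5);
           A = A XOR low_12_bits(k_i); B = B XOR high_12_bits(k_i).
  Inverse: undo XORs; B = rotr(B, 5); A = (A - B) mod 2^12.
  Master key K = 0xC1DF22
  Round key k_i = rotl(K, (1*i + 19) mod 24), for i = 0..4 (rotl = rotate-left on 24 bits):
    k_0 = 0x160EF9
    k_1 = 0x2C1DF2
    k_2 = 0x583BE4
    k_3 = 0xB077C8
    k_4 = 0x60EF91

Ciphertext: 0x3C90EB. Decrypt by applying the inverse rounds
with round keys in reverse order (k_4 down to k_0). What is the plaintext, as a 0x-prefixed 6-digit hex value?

0x67C6B6

s_0 = ciphertext = 0x3C90EB
s_1 = InvRound(s_0, k_4) = 0x9A12B7
s_2 = InvRound(s_1, k_3) = 0x61C84D
s_3 = InvRound(s_2, k_2) = 0x68A76E
s_4 = InvRound(s_3, k_1) = 0x3CB7AD
s_5 = InvRound(s_4, k_0) = 0x67C6B6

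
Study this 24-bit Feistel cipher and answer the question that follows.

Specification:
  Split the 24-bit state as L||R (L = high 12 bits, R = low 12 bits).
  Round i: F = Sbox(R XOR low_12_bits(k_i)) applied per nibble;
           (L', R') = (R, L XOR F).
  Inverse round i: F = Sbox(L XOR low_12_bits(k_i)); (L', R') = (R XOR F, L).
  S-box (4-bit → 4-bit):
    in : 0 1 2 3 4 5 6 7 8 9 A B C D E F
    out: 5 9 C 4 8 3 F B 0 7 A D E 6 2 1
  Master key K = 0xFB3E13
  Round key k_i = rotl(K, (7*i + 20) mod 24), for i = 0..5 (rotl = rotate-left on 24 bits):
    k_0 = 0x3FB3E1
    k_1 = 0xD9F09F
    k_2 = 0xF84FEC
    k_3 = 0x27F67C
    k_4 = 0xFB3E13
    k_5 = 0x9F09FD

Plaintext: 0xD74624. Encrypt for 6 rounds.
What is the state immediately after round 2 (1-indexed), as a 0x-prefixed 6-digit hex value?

0xE97474

s_0 = plaintext = 0xD74624
s_1 = Round(s_0, k_0) = 0x624E97
s_2 = Round(s_1, k_1) = 0xE97474
s_3 = Round(s_2, k_2) = 0x4743E7
s_4 = Round(s_3, k_3) = 0x3E7709
s_5 = Round(s_4, k_4) = 0x70947D
s_6 = Round(s_5, k_5) = 0x47D10C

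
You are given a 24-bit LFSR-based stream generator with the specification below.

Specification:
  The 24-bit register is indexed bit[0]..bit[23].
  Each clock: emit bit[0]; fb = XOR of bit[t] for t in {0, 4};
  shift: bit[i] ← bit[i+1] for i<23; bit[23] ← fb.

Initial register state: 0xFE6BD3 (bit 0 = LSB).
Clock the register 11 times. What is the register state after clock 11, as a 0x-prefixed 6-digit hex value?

reg_0 = 0xFE6BD3
clock 1: out=1, reg = 0x7F35E9
clock 2: out=1, reg = 0xBF9AF4
clock 3: out=0, reg = 0xDFCD7A
clock 4: out=0, reg = 0xEFE6BD
clock 5: out=1, reg = 0x77F35E
clock 6: out=0, reg = 0xBBF9AF
clock 7: out=1, reg = 0xDDFCD7
clock 8: out=1, reg = 0x6EFE6B
clock 9: out=1, reg = 0xB77F35
clock 10: out=1, reg = 0x5BBF9A
clock 11: out=0, reg = 0xADDFCD

0xADDFCD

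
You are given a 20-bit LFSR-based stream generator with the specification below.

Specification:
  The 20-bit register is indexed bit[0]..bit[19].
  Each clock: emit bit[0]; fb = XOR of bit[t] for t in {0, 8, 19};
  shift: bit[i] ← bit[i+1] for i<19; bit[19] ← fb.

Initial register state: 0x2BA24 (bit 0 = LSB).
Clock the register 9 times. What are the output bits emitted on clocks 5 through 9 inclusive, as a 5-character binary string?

01000

reg_0 = 0x2BA24
clock 1: out=0, reg = 0x15D12
clock 2: out=0, reg = 0x8AE89
clock 3: out=1, reg = 0x45744
clock 4: out=0, reg = 0xA2BA2
clock 5: out=0, reg = 0x515D1
clock 6: out=1, reg = 0x28AE8
clock 7: out=0, reg = 0x14574
clock 8: out=0, reg = 0x8A2BA
clock 9: out=0, reg = 0xC515D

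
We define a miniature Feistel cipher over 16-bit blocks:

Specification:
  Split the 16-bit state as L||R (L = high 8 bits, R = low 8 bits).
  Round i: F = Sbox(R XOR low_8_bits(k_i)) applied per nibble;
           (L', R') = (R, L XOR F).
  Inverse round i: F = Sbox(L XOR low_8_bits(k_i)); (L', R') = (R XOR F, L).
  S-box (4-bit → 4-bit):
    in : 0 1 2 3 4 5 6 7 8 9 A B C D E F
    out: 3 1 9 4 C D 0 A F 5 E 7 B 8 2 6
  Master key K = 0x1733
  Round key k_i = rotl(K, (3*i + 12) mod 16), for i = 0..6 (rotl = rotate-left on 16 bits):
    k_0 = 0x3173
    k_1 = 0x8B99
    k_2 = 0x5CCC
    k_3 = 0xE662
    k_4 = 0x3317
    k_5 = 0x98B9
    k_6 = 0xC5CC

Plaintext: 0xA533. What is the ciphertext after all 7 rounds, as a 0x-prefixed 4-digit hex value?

s_0 = plaintext = 0xA533
s_1 = Round(s_0, k_0) = 0x3366
s_2 = Round(s_1, k_1) = 0x6655
s_3 = Round(s_2, k_2) = 0x5533
s_4 = Round(s_3, k_3) = 0x3384
s_5 = Round(s_4, k_4) = 0x8467
s_6 = Round(s_5, k_5) = 0x6706
s_7 = Round(s_6, k_6) = 0x06D9

0x06D9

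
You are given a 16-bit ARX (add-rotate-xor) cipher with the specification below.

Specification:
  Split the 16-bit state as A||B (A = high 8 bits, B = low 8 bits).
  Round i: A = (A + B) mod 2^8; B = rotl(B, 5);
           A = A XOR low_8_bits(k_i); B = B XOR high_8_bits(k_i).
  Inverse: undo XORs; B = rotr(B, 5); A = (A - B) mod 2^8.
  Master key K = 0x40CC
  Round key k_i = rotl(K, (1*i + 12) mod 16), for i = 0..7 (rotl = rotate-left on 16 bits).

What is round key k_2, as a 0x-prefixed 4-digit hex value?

K = 0x40CC
k_0 = rotl(K, (1*0+12) mod 16) = rotl(K, 12) = 0xC40C
k_1 = rotl(K, (1*1+12) mod 16) = rotl(K, 13) = 0x8819
k_2 = rotl(K, (1*2+12) mod 16) = rotl(K, 14) = 0x1033

0x1033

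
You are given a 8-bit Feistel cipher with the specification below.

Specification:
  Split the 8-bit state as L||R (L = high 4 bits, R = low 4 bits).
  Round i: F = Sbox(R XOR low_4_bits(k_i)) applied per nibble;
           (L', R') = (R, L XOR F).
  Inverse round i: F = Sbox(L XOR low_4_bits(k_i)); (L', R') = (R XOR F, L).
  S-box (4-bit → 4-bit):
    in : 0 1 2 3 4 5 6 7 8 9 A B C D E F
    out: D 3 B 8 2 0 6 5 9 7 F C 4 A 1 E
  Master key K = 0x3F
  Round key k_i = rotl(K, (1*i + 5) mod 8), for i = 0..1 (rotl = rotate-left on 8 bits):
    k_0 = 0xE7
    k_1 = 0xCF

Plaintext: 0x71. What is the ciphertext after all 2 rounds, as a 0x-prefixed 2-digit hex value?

s_0 = plaintext = 0x71
s_1 = Round(s_0, k_0) = 0x11
s_2 = Round(s_1, k_1) = 0x10

0x10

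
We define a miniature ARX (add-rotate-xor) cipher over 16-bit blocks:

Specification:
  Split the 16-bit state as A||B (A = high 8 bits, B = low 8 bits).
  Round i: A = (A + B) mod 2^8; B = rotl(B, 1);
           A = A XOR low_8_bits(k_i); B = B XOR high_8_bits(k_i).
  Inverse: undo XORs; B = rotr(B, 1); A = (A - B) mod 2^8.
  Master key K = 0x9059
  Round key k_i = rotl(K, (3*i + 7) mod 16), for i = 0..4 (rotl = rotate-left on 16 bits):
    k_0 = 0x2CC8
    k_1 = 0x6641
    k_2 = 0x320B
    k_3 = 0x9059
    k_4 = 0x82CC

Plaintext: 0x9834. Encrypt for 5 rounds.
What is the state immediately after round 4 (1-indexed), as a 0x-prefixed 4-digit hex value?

s_0 = plaintext = 0x9834
s_1 = Round(s_0, k_0) = 0x0444
s_2 = Round(s_1, k_1) = 0x09EE
s_3 = Round(s_2, k_2) = 0xFCEF
s_4 = Round(s_3, k_3) = 0xB24F
s_5 = Round(s_4, k_4) = 0xCD1C

0xB24F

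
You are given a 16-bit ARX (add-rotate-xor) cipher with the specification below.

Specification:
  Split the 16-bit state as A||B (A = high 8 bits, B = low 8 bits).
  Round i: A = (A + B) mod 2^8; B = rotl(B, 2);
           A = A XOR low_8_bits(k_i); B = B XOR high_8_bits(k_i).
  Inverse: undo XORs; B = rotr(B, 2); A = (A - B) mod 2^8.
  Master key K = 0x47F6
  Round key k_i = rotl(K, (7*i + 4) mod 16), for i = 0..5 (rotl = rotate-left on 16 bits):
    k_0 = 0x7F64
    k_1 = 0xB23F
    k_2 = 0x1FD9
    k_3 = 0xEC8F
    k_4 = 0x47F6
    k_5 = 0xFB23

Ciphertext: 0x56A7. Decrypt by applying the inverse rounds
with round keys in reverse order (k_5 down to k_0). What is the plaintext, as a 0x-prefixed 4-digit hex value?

s_0 = ciphertext = 0x56A7
s_1 = InvRound(s_0, k_5) = 0x5E17
s_2 = InvRound(s_1, k_4) = 0x9414
s_3 = InvRound(s_2, k_3) = 0xDD3E
s_4 = InvRound(s_3, k_2) = 0xBC48
s_5 = InvRound(s_4, k_1) = 0xC5BE
s_6 = InvRound(s_5, k_0) = 0x3170

0x3170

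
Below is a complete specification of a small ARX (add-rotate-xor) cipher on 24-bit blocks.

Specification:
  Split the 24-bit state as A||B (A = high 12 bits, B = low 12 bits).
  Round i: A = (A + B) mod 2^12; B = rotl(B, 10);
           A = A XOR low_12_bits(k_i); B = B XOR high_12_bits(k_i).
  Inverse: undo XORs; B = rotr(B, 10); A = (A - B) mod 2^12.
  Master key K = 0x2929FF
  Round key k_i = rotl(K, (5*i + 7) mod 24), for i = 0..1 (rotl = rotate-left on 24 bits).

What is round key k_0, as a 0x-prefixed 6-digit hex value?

0x94FF94

K = 0x2929FF
k_0 = rotl(K, (5*0+7) mod 24) = rotl(K, 7) = 0x94FF94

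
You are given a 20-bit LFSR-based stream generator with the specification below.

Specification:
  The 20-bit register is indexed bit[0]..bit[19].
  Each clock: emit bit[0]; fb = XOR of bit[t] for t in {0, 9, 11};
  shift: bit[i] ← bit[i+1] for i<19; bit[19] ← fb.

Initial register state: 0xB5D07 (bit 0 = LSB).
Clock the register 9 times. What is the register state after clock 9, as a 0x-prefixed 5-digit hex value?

0xE15AE

reg_0 = 0xB5D07
clock 1: out=1, reg = 0x5AE83
clock 2: out=1, reg = 0xAD741
clock 3: out=1, reg = 0x56BA0
clock 4: out=0, reg = 0x2B5D0
clock 5: out=0, reg = 0x15AE8
clock 6: out=0, reg = 0x0AD74
clock 7: out=0, reg = 0x856BA
clock 8: out=0, reg = 0xC2B5D
clock 9: out=1, reg = 0xE15AE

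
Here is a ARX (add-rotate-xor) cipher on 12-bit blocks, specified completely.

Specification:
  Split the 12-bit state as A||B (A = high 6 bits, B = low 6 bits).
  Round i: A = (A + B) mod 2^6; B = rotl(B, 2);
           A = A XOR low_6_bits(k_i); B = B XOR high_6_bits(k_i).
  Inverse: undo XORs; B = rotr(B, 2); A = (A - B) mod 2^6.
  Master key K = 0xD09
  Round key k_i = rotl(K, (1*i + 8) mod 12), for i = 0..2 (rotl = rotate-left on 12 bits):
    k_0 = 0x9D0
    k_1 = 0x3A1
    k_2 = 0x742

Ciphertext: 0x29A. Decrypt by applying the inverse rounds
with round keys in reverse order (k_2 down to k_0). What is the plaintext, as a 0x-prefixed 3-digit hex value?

0x846

s_0 = ciphertext = 0x29A
s_1 = InvRound(s_0, k_2) = 0x5F1
s_2 = InvRound(s_1, k_1) = 0xDFF
s_3 = InvRound(s_2, k_0) = 0x846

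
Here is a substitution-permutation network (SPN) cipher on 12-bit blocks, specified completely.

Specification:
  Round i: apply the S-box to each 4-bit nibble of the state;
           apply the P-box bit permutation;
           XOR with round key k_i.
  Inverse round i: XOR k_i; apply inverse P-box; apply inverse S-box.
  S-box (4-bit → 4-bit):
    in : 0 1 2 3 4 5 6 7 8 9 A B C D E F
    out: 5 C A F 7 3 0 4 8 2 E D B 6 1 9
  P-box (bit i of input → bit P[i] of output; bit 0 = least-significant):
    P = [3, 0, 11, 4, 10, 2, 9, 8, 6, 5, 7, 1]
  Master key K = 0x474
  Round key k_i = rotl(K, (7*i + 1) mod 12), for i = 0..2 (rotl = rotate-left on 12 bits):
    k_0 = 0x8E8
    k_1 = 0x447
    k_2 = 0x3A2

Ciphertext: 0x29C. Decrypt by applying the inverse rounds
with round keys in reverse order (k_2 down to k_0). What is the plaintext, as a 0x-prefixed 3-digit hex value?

0x3C7

s_0 = ciphertext = 0x29C
s_1 = InvRound(s_0, k_2) = 0x22F
s_2 = InvRound(s_1, k_1) = 0x50E
s_3 = InvRound(s_2, k_0) = 0x3C7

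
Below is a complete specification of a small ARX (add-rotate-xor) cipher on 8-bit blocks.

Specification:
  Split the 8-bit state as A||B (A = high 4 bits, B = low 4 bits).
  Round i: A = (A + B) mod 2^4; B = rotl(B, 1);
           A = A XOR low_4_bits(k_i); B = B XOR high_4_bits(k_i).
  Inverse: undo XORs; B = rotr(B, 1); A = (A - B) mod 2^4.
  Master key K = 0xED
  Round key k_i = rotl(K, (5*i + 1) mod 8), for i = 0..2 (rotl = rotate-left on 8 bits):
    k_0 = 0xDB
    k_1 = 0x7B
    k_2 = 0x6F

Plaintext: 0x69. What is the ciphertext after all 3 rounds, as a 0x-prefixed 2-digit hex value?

0xC3

s_0 = plaintext = 0x69
s_1 = Round(s_0, k_0) = 0x4E
s_2 = Round(s_1, k_1) = 0x9A
s_3 = Round(s_2, k_2) = 0xC3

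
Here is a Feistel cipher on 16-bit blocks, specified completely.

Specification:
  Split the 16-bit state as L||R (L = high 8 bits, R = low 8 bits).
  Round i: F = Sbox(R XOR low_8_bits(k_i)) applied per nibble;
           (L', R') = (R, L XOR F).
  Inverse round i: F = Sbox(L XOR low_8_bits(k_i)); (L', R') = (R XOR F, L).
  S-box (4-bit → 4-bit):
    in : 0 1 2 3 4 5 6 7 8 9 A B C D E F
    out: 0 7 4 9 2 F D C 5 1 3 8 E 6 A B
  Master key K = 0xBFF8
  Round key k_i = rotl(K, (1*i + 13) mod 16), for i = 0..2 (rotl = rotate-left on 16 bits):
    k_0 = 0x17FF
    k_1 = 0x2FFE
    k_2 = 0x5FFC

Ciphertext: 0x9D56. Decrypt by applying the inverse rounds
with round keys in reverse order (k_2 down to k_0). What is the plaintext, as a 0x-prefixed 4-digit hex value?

s_0 = ciphertext = 0x9D56
s_1 = InvRound(s_0, k_2) = 0x819D
s_2 = InvRound(s_1, k_1) = 0x5681
s_3 = InvRound(s_2, k_0) = 0xB056

0xB056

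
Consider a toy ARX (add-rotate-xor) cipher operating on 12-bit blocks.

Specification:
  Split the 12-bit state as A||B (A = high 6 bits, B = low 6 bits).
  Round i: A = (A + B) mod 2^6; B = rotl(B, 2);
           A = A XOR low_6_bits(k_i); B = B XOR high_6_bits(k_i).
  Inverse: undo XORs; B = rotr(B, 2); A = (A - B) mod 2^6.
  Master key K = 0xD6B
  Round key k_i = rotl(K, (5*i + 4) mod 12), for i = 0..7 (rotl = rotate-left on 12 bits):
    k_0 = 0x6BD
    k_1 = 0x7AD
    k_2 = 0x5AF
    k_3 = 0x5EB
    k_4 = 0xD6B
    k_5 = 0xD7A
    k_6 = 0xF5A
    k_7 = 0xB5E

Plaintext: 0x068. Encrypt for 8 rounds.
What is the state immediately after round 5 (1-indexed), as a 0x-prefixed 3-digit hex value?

0x870

s_0 = plaintext = 0x068
s_1 = Round(s_0, k_0) = 0x538
s_2 = Round(s_1, k_1) = 0x87D
s_3 = Round(s_2, k_2) = 0xC61
s_4 = Round(s_3, k_3) = 0xE51
s_5 = Round(s_4, k_4) = 0x870
s_6 = Round(s_5, k_5) = 0xAF6
s_7 = Round(s_6, k_6) = 0xEE6
s_8 = Round(s_7, k_7) = 0xFF7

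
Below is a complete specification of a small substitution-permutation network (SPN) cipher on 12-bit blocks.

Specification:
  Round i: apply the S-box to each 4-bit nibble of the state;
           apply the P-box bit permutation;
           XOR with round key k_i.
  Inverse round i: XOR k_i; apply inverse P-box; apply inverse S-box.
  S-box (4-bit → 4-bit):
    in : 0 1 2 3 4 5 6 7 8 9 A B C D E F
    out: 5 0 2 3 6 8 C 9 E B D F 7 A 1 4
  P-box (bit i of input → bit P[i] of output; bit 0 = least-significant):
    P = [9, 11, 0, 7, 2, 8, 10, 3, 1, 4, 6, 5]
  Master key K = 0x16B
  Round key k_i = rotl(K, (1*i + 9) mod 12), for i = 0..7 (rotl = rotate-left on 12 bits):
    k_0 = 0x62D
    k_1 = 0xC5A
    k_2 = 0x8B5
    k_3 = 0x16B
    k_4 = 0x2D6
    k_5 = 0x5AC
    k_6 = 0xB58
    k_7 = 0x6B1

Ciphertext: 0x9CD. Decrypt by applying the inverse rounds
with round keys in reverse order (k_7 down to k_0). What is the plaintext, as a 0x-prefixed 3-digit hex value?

s_0 = ciphertext = 0x9CD
s_1 = InvRound(s_0, k_7) = 0x8B3
s_2 = InvRound(s_1, k_6) = 0xADA
s_3 = InvRound(s_2, k_5) = 0xBC3
s_4 = InvRound(s_3, k_4) = 0x234
s_5 = InvRound(s_4, k_3) = 0xC90
s_6 = InvRound(s_5, k_2) = 0x50F
s_7 = InvRound(s_6, k_1) = 0x434
s_8 = InvRound(s_7, k_0) = 0x250

0x250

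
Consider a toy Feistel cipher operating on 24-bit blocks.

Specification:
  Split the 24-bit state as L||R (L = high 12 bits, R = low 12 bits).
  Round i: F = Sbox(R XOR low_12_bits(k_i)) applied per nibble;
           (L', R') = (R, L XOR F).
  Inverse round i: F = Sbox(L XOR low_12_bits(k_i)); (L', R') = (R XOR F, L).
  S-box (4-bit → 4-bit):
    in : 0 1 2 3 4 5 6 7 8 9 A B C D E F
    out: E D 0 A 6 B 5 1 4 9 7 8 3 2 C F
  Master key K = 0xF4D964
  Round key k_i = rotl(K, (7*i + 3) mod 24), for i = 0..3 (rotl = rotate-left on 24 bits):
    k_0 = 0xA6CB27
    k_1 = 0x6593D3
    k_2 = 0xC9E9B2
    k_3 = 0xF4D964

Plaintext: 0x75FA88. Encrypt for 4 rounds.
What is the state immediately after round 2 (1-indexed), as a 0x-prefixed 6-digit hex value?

0xA20372

s_0 = plaintext = 0x75FA88
s_1 = Round(s_0, k_0) = 0xA88A20
s_2 = Round(s_1, k_1) = 0xA20372
s_3 = Round(s_2, k_2) = 0x372D1E
s_4 = Round(s_3, k_3) = 0xD1E565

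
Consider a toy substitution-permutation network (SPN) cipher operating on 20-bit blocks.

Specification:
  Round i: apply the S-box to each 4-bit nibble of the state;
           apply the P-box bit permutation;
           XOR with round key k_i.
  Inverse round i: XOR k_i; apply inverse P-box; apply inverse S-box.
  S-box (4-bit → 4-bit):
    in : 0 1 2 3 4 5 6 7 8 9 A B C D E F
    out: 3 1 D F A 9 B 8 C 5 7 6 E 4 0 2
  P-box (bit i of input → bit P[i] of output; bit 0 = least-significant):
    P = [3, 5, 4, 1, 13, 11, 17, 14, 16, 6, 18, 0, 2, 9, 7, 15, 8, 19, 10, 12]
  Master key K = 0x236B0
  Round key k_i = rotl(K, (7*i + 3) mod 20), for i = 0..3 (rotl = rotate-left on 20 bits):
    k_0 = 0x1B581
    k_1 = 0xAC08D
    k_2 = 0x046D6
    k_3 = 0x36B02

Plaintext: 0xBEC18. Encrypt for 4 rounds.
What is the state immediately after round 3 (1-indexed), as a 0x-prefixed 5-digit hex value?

s_0 = plaintext = 0xBEC18
s_1 = Round(s_0, k_0) = 0xD91D2
s_2 = Round(s_1, k_1) = 0x9C413
s_3 = Round(s_2, k_2) = 0x0E12D
s_4 = Round(s_3, k_3) = 0x80A12

0x0E12D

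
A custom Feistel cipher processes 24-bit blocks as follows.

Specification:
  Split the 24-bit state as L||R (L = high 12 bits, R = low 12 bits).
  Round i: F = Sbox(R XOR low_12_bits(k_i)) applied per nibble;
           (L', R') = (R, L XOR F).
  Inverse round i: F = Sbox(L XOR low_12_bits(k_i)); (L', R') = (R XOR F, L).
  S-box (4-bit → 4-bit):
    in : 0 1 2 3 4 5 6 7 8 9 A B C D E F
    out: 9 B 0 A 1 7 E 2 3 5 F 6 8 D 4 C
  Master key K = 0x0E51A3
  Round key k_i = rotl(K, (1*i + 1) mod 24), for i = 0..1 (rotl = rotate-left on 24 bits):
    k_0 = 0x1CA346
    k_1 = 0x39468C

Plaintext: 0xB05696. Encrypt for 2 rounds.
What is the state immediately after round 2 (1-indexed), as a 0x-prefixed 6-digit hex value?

0xCDC9EF

s_0 = plaintext = 0xB05696
s_1 = Round(s_0, k_0) = 0x696CDC
s_2 = Round(s_1, k_1) = 0xCDC9EF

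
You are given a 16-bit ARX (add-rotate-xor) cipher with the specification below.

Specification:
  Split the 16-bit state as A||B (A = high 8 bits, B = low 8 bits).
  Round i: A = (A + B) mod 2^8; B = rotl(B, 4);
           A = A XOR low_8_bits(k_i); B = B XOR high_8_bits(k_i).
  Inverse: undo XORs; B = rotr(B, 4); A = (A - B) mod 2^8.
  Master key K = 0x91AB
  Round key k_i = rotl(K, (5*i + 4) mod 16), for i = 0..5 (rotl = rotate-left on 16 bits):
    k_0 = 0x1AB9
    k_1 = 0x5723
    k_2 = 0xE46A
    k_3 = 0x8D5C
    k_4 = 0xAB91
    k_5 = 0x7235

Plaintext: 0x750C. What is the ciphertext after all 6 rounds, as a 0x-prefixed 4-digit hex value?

0xE5F1

s_0 = plaintext = 0x750C
s_1 = Round(s_0, k_0) = 0x38DA
s_2 = Round(s_1, k_1) = 0x31FA
s_3 = Round(s_2, k_2) = 0x414B
s_4 = Round(s_3, k_3) = 0xD039
s_5 = Round(s_4, k_4) = 0x9838
s_6 = Round(s_5, k_5) = 0xE5F1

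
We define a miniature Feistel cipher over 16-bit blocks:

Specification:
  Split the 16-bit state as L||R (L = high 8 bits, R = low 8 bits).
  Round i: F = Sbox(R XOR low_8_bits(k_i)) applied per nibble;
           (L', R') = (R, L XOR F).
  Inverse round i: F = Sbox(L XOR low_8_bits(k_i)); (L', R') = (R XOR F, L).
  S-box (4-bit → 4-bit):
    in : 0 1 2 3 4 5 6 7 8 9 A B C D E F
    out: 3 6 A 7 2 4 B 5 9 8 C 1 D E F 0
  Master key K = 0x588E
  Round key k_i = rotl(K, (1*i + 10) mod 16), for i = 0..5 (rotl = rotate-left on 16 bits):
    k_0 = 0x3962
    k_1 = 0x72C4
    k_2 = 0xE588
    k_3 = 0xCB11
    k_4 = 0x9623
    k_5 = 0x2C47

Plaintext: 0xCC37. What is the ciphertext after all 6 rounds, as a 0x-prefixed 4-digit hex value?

0x4D41

s_0 = plaintext = 0xCC37
s_1 = Round(s_0, k_0) = 0x3788
s_2 = Round(s_1, k_1) = 0x881A
s_3 = Round(s_2, k_2) = 0x1A02
s_4 = Round(s_3, k_3) = 0x027D
s_5 = Round(s_4, k_4) = 0x7D4D
s_6 = Round(s_5, k_5) = 0x4D41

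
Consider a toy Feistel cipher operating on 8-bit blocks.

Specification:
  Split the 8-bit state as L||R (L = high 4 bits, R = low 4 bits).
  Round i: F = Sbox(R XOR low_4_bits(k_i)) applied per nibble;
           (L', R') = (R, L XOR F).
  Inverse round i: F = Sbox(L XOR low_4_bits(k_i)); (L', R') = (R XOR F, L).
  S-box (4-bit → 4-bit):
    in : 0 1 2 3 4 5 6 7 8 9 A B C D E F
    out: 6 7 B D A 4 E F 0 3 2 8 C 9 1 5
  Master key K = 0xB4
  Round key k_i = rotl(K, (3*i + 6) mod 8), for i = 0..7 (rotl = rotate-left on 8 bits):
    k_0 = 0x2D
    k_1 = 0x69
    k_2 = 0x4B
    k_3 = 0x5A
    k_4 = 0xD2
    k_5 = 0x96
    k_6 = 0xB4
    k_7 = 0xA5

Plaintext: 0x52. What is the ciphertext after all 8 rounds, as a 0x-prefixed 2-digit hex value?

0x18

s_0 = plaintext = 0x52
s_1 = Round(s_0, k_0) = 0x20
s_2 = Round(s_1, k_1) = 0x01
s_3 = Round(s_2, k_2) = 0x12
s_4 = Round(s_3, k_3) = 0x21
s_5 = Round(s_4, k_4) = 0x1F
s_6 = Round(s_5, k_5) = 0xF2
s_7 = Round(s_6, k_6) = 0x21
s_8 = Round(s_7, k_7) = 0x18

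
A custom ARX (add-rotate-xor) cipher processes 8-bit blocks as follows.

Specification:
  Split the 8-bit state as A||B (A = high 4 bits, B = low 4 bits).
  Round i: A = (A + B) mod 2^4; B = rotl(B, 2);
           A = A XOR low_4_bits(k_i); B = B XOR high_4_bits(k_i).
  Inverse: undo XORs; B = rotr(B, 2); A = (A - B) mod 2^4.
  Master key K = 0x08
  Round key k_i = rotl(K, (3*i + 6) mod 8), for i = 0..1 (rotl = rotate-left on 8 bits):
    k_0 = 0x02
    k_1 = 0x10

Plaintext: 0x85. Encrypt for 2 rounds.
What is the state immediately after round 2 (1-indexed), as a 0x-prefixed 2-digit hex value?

s_0 = plaintext = 0x85
s_1 = Round(s_0, k_0) = 0xF5
s_2 = Round(s_1, k_1) = 0x44

0x44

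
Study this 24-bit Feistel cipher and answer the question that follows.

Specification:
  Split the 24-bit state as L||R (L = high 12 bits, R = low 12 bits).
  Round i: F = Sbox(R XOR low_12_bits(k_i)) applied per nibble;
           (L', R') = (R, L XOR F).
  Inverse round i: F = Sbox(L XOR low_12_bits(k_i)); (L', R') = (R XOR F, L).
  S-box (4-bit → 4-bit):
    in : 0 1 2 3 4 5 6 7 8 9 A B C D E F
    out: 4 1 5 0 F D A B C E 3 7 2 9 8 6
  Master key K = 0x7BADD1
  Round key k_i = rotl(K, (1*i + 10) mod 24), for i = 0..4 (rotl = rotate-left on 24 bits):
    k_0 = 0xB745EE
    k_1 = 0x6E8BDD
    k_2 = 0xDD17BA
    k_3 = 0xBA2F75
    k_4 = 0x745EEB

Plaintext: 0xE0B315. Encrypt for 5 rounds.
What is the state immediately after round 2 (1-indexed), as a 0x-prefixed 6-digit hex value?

s_0 = plaintext = 0xE0B315
s_1 = Round(s_0, k_0) = 0x31546C
s_2 = Round(s_1, k_1) = 0x46C564
s_3 = Round(s_2, k_2) = 0x5641F4
s_4 = Round(s_3, k_3) = 0x1F4DA5
s_5 = Round(s_4, k_4) = 0xDA510C

0x46C564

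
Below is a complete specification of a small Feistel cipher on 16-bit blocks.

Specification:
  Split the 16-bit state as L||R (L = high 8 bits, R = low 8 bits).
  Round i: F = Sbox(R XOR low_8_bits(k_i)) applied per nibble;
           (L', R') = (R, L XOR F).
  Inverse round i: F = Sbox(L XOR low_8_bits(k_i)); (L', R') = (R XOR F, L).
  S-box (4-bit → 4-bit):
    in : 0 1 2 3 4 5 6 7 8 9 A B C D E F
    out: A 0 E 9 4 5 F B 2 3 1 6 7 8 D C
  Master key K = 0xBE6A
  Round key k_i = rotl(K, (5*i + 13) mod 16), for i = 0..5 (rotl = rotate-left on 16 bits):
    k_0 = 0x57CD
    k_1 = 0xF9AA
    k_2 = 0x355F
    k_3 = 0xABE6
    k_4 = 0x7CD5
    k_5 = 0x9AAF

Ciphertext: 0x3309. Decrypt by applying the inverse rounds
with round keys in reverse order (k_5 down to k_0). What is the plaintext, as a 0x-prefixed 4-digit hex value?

0xE90F

s_0 = ciphertext = 0x3309
s_1 = InvRound(s_0, k_5) = 0x3E33
s_2 = InvRound(s_1, k_4) = 0xE53E
s_3 = InvRound(s_2, k_3) = 0x97E5
s_4 = InvRound(s_3, k_2) = 0x9797
s_5 = InvRound(s_4, k_1) = 0x0F97
s_6 = InvRound(s_5, k_0) = 0xE90F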